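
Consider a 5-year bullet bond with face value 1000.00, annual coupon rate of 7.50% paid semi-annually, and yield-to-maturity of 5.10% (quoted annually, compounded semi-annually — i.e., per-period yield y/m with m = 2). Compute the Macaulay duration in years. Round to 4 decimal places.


Coupon per period c = face * coupon_rate / m = 37.500000
Periods per year m = 2; per-period yield y/m = 0.025500
Number of cashflows N = 10
Cashflows (t years, CF_t, discount factor 1/(1+y/m)^(m*t), PV):
  t = 0.5000: CF_t = 37.500000, DF = 0.975134, PV = 36.567528
  t = 1.0000: CF_t = 37.500000, DF = 0.950886, PV = 35.658243
  t = 1.5000: CF_t = 37.500000, DF = 0.927242, PV = 34.771568
  t = 2.0000: CF_t = 37.500000, DF = 0.904185, PV = 33.906941
  t = 2.5000: CF_t = 37.500000, DF = 0.881702, PV = 33.063814
  t = 3.0000: CF_t = 37.500000, DF = 0.859777, PV = 32.241652
  t = 3.5000: CF_t = 37.500000, DF = 0.838398, PV = 31.439933
  t = 4.0000: CF_t = 37.500000, DF = 0.817551, PV = 30.658150
  t = 4.5000: CF_t = 37.500000, DF = 0.797222, PV = 29.895807
  t = 5.0000: CF_t = 1037.500000, DF = 0.777398, PV = 806.550302
Price P = sum_t PV_t = 1104.753938
Macaulay numerator sum_t t * PV_t:
  t * PV_t at t = 0.5000: 18.283764
  t * PV_t at t = 1.0000: 35.658243
  t * PV_t at t = 1.5000: 52.157352
  t * PV_t at t = 2.0000: 67.813882
  t * PV_t at t = 2.5000: 82.659534
  t * PV_t at t = 3.0000: 96.724955
  t * PV_t at t = 3.5000: 110.039766
  t * PV_t at t = 4.0000: 122.632602
  t * PV_t at t = 4.5000: 134.531133
  t * PV_t at t = 5.0000: 4032.751512
Macaulay duration D = (sum_t t * PV_t) / P = 4753.252741 / 1104.753938 = 4.302544

Answer: Macaulay duration = 4.3025 years


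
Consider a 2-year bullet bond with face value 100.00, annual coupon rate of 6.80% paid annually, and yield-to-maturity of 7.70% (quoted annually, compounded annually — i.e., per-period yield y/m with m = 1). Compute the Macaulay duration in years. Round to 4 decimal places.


Answer: Macaulay duration = 1.9358 years

Derivation:
Coupon per period c = face * coupon_rate / m = 6.800000
Periods per year m = 1; per-period yield y/m = 0.077000
Number of cashflows N = 2
Cashflows (t years, CF_t, discount factor 1/(1+y/m)^(m*t), PV):
  t = 1.0000: CF_t = 6.800000, DF = 0.928505, PV = 6.313835
  t = 2.0000: CF_t = 106.800000, DF = 0.862122, PV = 92.074601
Price P = sum_t PV_t = 98.388436
Macaulay numerator sum_t t * PV_t:
  t * PV_t at t = 1.0000: 6.313835
  t * PV_t at t = 2.0000: 184.149202
Macaulay duration D = (sum_t t * PV_t) / P = 190.463037 / 98.388436 = 1.935827


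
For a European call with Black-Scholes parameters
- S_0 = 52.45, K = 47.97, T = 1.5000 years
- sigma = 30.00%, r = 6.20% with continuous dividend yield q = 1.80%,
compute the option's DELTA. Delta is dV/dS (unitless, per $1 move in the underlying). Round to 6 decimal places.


Answer: Delta = 0.708467

Derivation:
d1 = 0.6063426611; d2 = 0.2389191996
phi(d1) = 0.3319522172; exp(-qT) = 0.9733612415; exp(-rT) = 0.9111935003
N(d1) = 0.7278563823
Delta = exp(-qT) * N(d1) = 0.9733612415 * 0.7278563823 = 0.708467


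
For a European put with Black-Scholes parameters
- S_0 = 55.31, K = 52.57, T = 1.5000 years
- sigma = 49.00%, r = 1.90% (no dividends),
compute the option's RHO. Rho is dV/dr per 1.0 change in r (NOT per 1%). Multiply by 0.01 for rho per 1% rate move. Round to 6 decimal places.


Answer: Rho = -43.429445

Derivation:
d1 = 0.4322151465; d2 = -0.1679098405
phi(d1) = 0.3633664319; exp(-qT) = 1.0000000000; exp(-rT) = 0.9719022941
N(-d2) = 0.5666728958
Rho = -K*T*exp(-rT)*N(-d2) = -52.5700 * 1.5000 * 0.9719022941 * 0.5666728958 = -43.429445


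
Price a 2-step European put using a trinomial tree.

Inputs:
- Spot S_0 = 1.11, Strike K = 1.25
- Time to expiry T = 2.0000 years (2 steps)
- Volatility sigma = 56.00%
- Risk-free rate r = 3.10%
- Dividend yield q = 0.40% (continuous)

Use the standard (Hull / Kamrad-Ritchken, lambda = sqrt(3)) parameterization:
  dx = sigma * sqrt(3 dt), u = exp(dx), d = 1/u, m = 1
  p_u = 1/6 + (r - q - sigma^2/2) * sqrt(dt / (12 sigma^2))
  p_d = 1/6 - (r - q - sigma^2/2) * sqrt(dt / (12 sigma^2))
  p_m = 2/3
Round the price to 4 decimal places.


dt = T/N = 1.000000; dx = sigma*sqrt(3*dt) = 0.969948
u = exp(dx) = 2.637808; d = 1/u = 0.379103
p_u = 0.099756, p_m = 0.666667, p_d = 0.233577
Discount per step: exp(-r*dt) = 0.969476
Stock lattice S(k, j) with j the centered position index:
  k=0: S(0,+0) = 1.1100
  k=1: S(1,-1) = 0.4208; S(1,+0) = 1.1100; S(1,+1) = 2.9280
  k=2: S(2,-2) = 0.1595; S(2,-1) = 0.4208; S(2,+0) = 1.1100; S(2,+1) = 2.9280; S(2,+2) = 7.7234
Terminal payoffs V(N, j) = max(K - S_T, 0):
  V(2,-2) = 1.090472; V(2,-1) = 0.829196; V(2,+0) = 0.140000; V(2,+1) = 0.000000; V(2,+2) = 0.000000
Backward induction: V(k, j) = exp(-r*dt) * [p_u * V(k+1, j+1) + p_m * V(k+1, j) + p_d * V(k+1, j-1)]
  V(1,-1) = exp(-r*dt) * [p_u*0.140000 + p_m*0.829196 + p_d*1.090472] = 0.796398
  V(1,+0) = exp(-r*dt) * [p_u*0.000000 + p_m*0.140000 + p_d*0.829196] = 0.278254
  V(1,+1) = exp(-r*dt) * [p_u*0.000000 + p_m*0.000000 + p_d*0.140000] = 0.031703
  V(0,+0) = exp(-r*dt) * [p_u*0.031703 + p_m*0.278254 + p_d*0.796398] = 0.363249

Answer: Price = V(0,0) = 0.3632


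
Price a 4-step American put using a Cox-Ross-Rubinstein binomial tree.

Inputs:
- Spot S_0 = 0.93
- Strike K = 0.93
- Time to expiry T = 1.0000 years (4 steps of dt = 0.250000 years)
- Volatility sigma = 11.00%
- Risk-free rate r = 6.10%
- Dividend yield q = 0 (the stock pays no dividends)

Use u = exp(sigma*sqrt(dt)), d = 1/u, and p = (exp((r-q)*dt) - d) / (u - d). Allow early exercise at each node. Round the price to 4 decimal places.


Answer: Price = V(0,0) = 0.0225

Derivation:
dt = T/N = 0.250000
u = exp(sigma*sqrt(dt)) = 1.056541; d = 1/u = 0.946485
p = (exp((r-q)*dt) - d) / (u - d) = 0.625882
Discount per step: exp(-r*dt) = 0.984866
Stock lattice S(k, i) with i counting down-moves:
  k=0: S(0,0) = 0.9300
  k=1: S(1,0) = 0.9826; S(1,1) = 0.8802
  k=2: S(2,0) = 1.0381; S(2,1) = 0.9300; S(2,2) = 0.8331
  k=3: S(3,0) = 1.0968; S(3,1) = 0.9826; S(3,2) = 0.8802; S(3,3) = 0.7885
  k=4: S(4,0) = 1.1589; S(4,1) = 1.0381; S(4,2) = 0.9300; S(4,3) = 0.8331; S(4,4) = 0.7463
Terminal payoffs V(N, i) = max(K - S_T, 0):
  V(4,0) = 0.000000; V(4,1) = 0.000000; V(4,2) = 0.000000; V(4,3) = 0.096874; V(4,4) = 0.183658
Backward induction: V(k, i) = exp(-r*dt) * [p * V(k+1, i) + (1-p) * V(k+1, i+1)]; then take max(V_cont, immediate exercise) for American.
  V(3,0) = exp(-r*dt) * [p*0.000000 + (1-p)*0.000000] = 0.000000; exercise = 0.000000; V(3,0) = max -> 0.000000
  V(3,1) = exp(-r*dt) * [p*0.000000 + (1-p)*0.000000] = 0.000000; exercise = 0.000000; V(3,1) = max -> 0.000000
  V(3,2) = exp(-r*dt) * [p*0.000000 + (1-p)*0.096874] = 0.035694; exercise = 0.049769; V(3,2) = max -> 0.049769
  V(3,3) = exp(-r*dt) * [p*0.096874 + (1-p)*0.183658] = 0.127384; exercise = 0.141459; V(3,3) = max -> 0.141459
  V(2,0) = exp(-r*dt) * [p*0.000000 + (1-p)*0.000000] = 0.000000; exercise = 0.000000; V(2,0) = max -> 0.000000
  V(2,1) = exp(-r*dt) * [p*0.000000 + (1-p)*0.049769] = 0.018338; exercise = 0.000000; V(2,1) = max -> 0.018338
  V(2,2) = exp(-r*dt) * [p*0.049769 + (1-p)*0.141459] = 0.082799; exercise = 0.096874; V(2,2) = max -> 0.096874
  V(1,0) = exp(-r*dt) * [p*0.000000 + (1-p)*0.018338] = 0.006757; exercise = 0.000000; V(1,0) = max -> 0.006757
  V(1,1) = exp(-r*dt) * [p*0.018338 + (1-p)*0.096874] = 0.046997; exercise = 0.049769; V(1,1) = max -> 0.049769
  V(0,0) = exp(-r*dt) * [p*0.006757 + (1-p)*0.049769] = 0.022502; exercise = 0.000000; V(0,0) = max -> 0.022502


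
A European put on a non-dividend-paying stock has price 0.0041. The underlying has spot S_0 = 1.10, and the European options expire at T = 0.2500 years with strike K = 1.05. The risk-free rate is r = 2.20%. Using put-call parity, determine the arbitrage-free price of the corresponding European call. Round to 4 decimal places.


Answer: Call price = 0.0599

Derivation:
Put-call parity: C - P = S_0 * exp(-qT) - K * exp(-rT).
S_0 * exp(-qT) = 1.1000 * 1.00000000 = 1.10000000
K * exp(-rT) = 1.0500 * 0.99451510 = 1.04424085
C = P + S*exp(-qT) - K*exp(-rT)
C = 0.0041 + 1.10000000 - 1.04424085 = 0.0599


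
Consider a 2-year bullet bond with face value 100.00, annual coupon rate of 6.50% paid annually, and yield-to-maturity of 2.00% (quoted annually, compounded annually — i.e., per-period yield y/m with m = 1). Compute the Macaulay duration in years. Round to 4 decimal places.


Coupon per period c = face * coupon_rate / m = 6.500000
Periods per year m = 1; per-period yield y/m = 0.020000
Number of cashflows N = 2
Cashflows (t years, CF_t, discount factor 1/(1+y/m)^(m*t), PV):
  t = 1.0000: CF_t = 6.500000, DF = 0.980392, PV = 6.372549
  t = 2.0000: CF_t = 106.500000, DF = 0.961169, PV = 102.364475
Price P = sum_t PV_t = 108.737024
Macaulay numerator sum_t t * PV_t:
  t * PV_t at t = 1.0000: 6.372549
  t * PV_t at t = 2.0000: 204.728950
Macaulay duration D = (sum_t t * PV_t) / P = 211.101499 / 108.737024 = 1.941395

Answer: Macaulay duration = 1.9414 years


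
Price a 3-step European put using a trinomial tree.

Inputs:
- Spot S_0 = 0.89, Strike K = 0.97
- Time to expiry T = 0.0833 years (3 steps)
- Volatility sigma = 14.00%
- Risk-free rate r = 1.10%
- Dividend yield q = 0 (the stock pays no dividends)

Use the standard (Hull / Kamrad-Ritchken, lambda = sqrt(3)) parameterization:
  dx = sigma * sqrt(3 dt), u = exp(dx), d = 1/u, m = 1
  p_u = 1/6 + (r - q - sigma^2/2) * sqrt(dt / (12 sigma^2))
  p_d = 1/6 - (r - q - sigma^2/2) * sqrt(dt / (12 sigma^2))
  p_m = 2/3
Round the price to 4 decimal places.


Answer: Price = V(0,0) = 0.0793

Derivation:
dt = T/N = 0.027767; dx = sigma*sqrt(3*dt) = 0.040406
u = exp(dx) = 1.041234; d = 1/u = 0.960399
p_u = 0.167079, p_m = 0.666667, p_d = 0.166254
Discount per step: exp(-r*dt) = 0.999695
Stock lattice S(k, j) with j the centered position index:
  k=0: S(0,+0) = 0.8900
  k=1: S(1,-1) = 0.8548; S(1,+0) = 0.8900; S(1,+1) = 0.9267
  k=2: S(2,-2) = 0.8209; S(2,-1) = 0.8548; S(2,+0) = 0.8900; S(2,+1) = 0.9267; S(2,+2) = 0.9649
  k=3: S(3,-3) = 0.7884; S(3,-2) = 0.8209; S(3,-1) = 0.8548; S(3,+0) = 0.8900; S(3,+1) = 0.9267; S(3,+2) = 0.9649; S(3,+3) = 1.0047
Terminal payoffs V(N, j) = max(K - S_T, 0):
  V(3,-3) = 0.181603; V(3,-2) = 0.149094; V(3,-1) = 0.115245; V(3,+0) = 0.080000; V(3,+1) = 0.043302; V(3,+2) = 0.005090; V(3,+3) = 0.000000
Backward induction: V(k, j) = exp(-r*dt) * [p_u * V(k+1, j+1) + p_m * V(k+1, j) + p_d * V(k+1, j-1)]
  V(2,-2) = exp(-r*dt) * [p_u*0.115245 + p_m*0.149094 + p_d*0.181603] = 0.148798
  V(2,-1) = exp(-r*dt) * [p_u*0.080000 + p_m*0.115245 + p_d*0.149094] = 0.114949
  V(2,+0) = exp(-r*dt) * [p_u*0.043302 + p_m*0.080000 + p_d*0.115245] = 0.079704
  V(2,+1) = exp(-r*dt) * [p_u*0.005090 + p_m*0.043302 + p_d*0.080000] = 0.043006
  V(2,+2) = exp(-r*dt) * [p_u*0.000000 + p_m*0.005090 + p_d*0.043302] = 0.010590
  V(1,-1) = exp(-r*dt) * [p_u*0.079704 + p_m*0.114949 + p_d*0.148798] = 0.114653
  V(1,+0) = exp(-r*dt) * [p_u*0.043006 + p_m*0.079704 + p_d*0.114949] = 0.079408
  V(1,+1) = exp(-r*dt) * [p_u*0.010590 + p_m*0.043006 + p_d*0.079704] = 0.043677
  V(0,+0) = exp(-r*dt) * [p_u*0.043677 + p_m*0.079408 + p_d*0.114653] = 0.079273


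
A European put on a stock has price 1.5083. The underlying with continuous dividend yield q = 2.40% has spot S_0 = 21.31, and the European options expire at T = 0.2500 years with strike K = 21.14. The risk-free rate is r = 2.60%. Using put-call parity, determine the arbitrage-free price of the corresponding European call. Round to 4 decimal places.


Put-call parity: C - P = S_0 * exp(-qT) - K * exp(-rT).
S_0 * exp(-qT) = 21.3100 * 0.99401796 = 21.18252281
K * exp(-rT) = 21.1400 * 0.99352108 = 21.00303562
C = P + S*exp(-qT) - K*exp(-rT)
C = 1.5083 + 21.18252281 - 21.00303562 = 1.6878

Answer: Call price = 1.6878


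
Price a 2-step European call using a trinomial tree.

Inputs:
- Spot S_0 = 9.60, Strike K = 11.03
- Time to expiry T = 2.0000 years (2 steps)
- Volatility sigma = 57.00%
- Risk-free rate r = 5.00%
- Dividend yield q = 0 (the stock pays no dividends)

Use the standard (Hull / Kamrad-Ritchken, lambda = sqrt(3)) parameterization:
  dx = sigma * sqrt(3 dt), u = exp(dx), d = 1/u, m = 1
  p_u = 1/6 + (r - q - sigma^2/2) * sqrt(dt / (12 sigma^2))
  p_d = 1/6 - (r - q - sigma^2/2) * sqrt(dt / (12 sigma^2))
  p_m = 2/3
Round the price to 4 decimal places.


Answer: Price = V(0,0) = 2.5836

Derivation:
dt = T/N = 1.000000; dx = sigma*sqrt(3*dt) = 0.987269
u = exp(dx) = 2.683895; d = 1/u = 0.372593
p_u = 0.109717, p_m = 0.666667, p_d = 0.223617
Discount per step: exp(-r*dt) = 0.951229
Stock lattice S(k, j) with j the centered position index:
  k=0: S(0,+0) = 9.6000
  k=1: S(1,-1) = 3.5769; S(1,+0) = 9.6000; S(1,+1) = 25.7654
  k=2: S(2,-2) = 1.3327; S(2,-1) = 3.5769; S(2,+0) = 9.6000; S(2,+1) = 25.7654; S(2,+2) = 69.1516
Terminal payoffs V(N, j) = max(S_T - K, 0):
  V(2,-2) = 0.000000; V(2,-1) = 0.000000; V(2,+0) = 0.000000; V(2,+1) = 14.735388; V(2,+2) = 58.121588
Backward induction: V(k, j) = exp(-r*dt) * [p_u * V(k+1, j+1) + p_m * V(k+1, j) + p_d * V(k+1, j-1)]
  V(1,-1) = exp(-r*dt) * [p_u*0.000000 + p_m*0.000000 + p_d*0.000000] = 0.000000
  V(1,+0) = exp(-r*dt) * [p_u*14.735388 + p_m*0.000000 + p_d*0.000000] = 1.537869
  V(1,+1) = exp(-r*dt) * [p_u*58.121588 + p_m*14.735388 + p_d*0.000000] = 15.410390
  V(0,+0) = exp(-r*dt) * [p_u*15.410390 + p_m*1.537869 + p_d*0.000000] = 2.583560


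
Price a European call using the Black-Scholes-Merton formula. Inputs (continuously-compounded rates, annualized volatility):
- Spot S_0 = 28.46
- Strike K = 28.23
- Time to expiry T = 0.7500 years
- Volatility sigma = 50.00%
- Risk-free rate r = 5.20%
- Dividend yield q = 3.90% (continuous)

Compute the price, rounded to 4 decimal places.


d1 = (ln(S/K) + (r - q + 0.5*sigma^2) * T) / (sigma * sqrt(T)) = 0.25776230
d2 = d1 - sigma * sqrt(T) = -0.17525040
exp(-rT) = 0.96175071; exp(-qT) = 0.97117364
C = S_0 * exp(-qT) * N(d1) - K * exp(-rT) * N(d2)
N(d1) = 0.60170482; N(d2) = 0.43044144
C = 28.4600 * 0.97117364 * 0.60170482 - 28.2300 * 0.96175071 * 0.43044144 = 4.9443

Answer: Price = 4.9443


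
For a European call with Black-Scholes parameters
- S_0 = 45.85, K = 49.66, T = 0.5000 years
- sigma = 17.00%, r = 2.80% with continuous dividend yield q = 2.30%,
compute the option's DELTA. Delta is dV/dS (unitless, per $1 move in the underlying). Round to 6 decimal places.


d1 = -0.5831516394; d2 = -0.7033597922
phi(d1) = 0.3365624869; exp(-qT) = 0.9885658722; exp(-rT) = 0.9860975443
N(d1) = 0.2798956117
Delta = exp(-qT) * N(d1) = 0.9885658722 * 0.2798956117 = 0.276695

Answer: Delta = 0.276695


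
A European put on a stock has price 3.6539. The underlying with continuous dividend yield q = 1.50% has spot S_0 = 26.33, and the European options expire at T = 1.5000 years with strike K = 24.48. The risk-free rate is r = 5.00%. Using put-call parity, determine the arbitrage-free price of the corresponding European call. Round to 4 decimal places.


Put-call parity: C - P = S_0 * exp(-qT) - K * exp(-rT).
S_0 * exp(-qT) = 26.3300 * 0.97775124 = 25.74419008
K * exp(-rT) = 24.4800 * 0.92774349 = 22.71116055
C = P + S*exp(-qT) - K*exp(-rT)
C = 3.6539 + 25.74419008 - 22.71116055 = 6.6869

Answer: Call price = 6.6869


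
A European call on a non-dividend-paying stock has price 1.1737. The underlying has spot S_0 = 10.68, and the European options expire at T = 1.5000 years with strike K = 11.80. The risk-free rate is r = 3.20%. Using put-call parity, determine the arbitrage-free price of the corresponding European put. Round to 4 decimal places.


Answer: Put price = 1.7407

Derivation:
Put-call parity: C - P = S_0 * exp(-qT) - K * exp(-rT).
S_0 * exp(-qT) = 10.6800 * 1.00000000 = 10.68000000
K * exp(-rT) = 11.8000 * 0.95313379 = 11.24697869
P = C - S*exp(-qT) + K*exp(-rT)
P = 1.1737 - 10.68000000 + 11.24697869 = 1.7407


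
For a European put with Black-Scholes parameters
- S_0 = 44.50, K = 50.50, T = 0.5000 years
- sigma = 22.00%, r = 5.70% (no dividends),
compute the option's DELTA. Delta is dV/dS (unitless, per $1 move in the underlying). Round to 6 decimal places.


Answer: Delta = -0.709555

Derivation:
d1 = -0.5520842074; d2 = -0.7076476993
phi(d1) = 0.3425502149; exp(-qT) = 1.0000000000; exp(-rT) = 0.9719022941
N(-d1) = 0.7095546693
Delta = -exp(-qT) * N(-d1) = -1.0000000000 * 0.7095546693 = -0.709555


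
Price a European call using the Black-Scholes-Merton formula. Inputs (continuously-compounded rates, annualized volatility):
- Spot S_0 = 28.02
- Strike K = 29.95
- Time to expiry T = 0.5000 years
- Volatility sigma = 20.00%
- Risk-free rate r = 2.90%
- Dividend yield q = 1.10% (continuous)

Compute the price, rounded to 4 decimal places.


d1 = (ln(S/K) + (r - q + 0.5*sigma^2) * T) / (sigma * sqrt(T)) = -0.33665908
d2 = d1 - sigma * sqrt(T) = -0.47808044
exp(-rT) = 0.98560462; exp(-qT) = 0.99451510
C = S_0 * exp(-qT) * N(d1) - K * exp(-rT) * N(d2)
N(d1) = 0.36818696; N(d2) = 0.31629648
C = 28.0200 * 0.99451510 * 0.36818696 - 29.9500 * 0.98560462 * 0.31629648 = 0.9233

Answer: Price = 0.9233


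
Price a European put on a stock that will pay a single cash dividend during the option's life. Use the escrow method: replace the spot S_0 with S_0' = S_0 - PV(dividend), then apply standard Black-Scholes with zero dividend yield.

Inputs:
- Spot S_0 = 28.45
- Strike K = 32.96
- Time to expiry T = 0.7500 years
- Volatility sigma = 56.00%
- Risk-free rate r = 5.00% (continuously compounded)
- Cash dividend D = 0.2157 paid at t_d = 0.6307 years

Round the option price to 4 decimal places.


PV(D) = D * exp(-r * t_d) = 0.2157 * 0.96895704 = 0.20900403
S_0' = S_0 - PV(D) = 28.4500 - 0.20900403 = 28.24099597
d1 = (ln(S_0'/K) + (r + sigma^2/2)*T) / (sigma*sqrt(T)) = 0.00119589
d2 = d1 - sigma*sqrt(T) = -0.48377834
exp(-rT) = 0.96319442
N(-d1) = 0.49952291; N(-d2) = 0.68572840
P = K * exp(-rT) * N(-d2) - S_0' * N(-d1) = 32.9600 * 0.96319442 * 0.68572840 - 28.24099597 * 0.49952291 = 7.6627

Answer: Price = 7.6627


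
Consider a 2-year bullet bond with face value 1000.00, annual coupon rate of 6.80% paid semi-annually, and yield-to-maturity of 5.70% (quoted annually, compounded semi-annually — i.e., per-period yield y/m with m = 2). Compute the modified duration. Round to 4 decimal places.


Answer: Modified duration = 1.8518

Derivation:
Coupon per period c = face * coupon_rate / m = 34.000000
Periods per year m = 2; per-period yield y/m = 0.028500
Number of cashflows N = 4
Cashflows (t years, CF_t, discount factor 1/(1+y/m)^(m*t), PV):
  t = 0.5000: CF_t = 34.000000, DF = 0.972290, PV = 33.057851
  t = 1.0000: CF_t = 34.000000, DF = 0.945347, PV = 32.141810
  t = 1.5000: CF_t = 34.000000, DF = 0.919152, PV = 31.251152
  t = 2.0000: CF_t = 1034.000000, DF = 0.893682, PV = 924.066773
Price P = sum_t PV_t = 1020.517586
First compute Macaulay numerator sum_t t * PV_t:
  t * PV_t at t = 0.5000: 16.528926
  t * PV_t at t = 1.0000: 32.141810
  t * PV_t at t = 1.5000: 46.876728
  t * PV_t at t = 2.0000: 1848.133547
Macaulay duration D = 1943.681010 / 1020.517586 = 1.904603
Modified duration = D / (1 + y/m) = 1.904603 / (1 + 0.028500) = 1.851826


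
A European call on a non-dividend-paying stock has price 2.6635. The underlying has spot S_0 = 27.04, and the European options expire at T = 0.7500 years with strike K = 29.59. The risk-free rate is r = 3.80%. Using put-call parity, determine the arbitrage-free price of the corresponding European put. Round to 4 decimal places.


Put-call parity: C - P = S_0 * exp(-qT) - K * exp(-rT).
S_0 * exp(-qT) = 27.0400 * 1.00000000 = 27.04000000
K * exp(-rT) = 29.5900 * 0.97190229 = 28.75858888
P = C - S*exp(-qT) + K*exp(-rT)
P = 2.6635 - 27.04000000 + 28.75858888 = 4.3821

Answer: Put price = 4.3821


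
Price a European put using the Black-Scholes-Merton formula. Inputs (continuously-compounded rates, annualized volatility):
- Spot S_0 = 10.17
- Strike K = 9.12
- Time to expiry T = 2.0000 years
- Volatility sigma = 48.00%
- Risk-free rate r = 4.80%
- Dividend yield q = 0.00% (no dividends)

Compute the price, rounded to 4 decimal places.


Answer: Price = 1.6156

Derivation:
d1 = (ln(S/K) + (r - q + 0.5*sigma^2) * T) / (sigma * sqrt(T)) = 0.64136413
d2 = d1 - sigma * sqrt(T) = -0.03745838
exp(-rT) = 0.90846402; exp(-qT) = 1.00000000
P = K * exp(-rT) * N(-d2) - S_0 * exp(-qT) * N(-d1)
N(-d1) = 0.26064307; N(-d2) = 0.51494024
P = 9.1200 * 0.90846402 * 0.51494024 - 10.1700 * 1.00000000 * 0.26064307 = 1.6156


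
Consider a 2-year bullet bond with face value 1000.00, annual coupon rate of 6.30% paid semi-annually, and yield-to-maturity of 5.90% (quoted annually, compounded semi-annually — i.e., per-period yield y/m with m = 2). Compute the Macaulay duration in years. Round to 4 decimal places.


Answer: Macaulay duration = 1.9106 years

Derivation:
Coupon per period c = face * coupon_rate / m = 31.500000
Periods per year m = 2; per-period yield y/m = 0.029500
Number of cashflows N = 4
Cashflows (t years, CF_t, discount factor 1/(1+y/m)^(m*t), PV):
  t = 0.5000: CF_t = 31.500000, DF = 0.971345, PV = 30.597377
  t = 1.0000: CF_t = 31.500000, DF = 0.943512, PV = 29.720619
  t = 1.5000: CF_t = 31.500000, DF = 0.916476, PV = 28.868984
  t = 2.0000: CF_t = 1031.500000, DF = 0.890214, PV = 918.256114
Price P = sum_t PV_t = 1007.443094
Macaulay numerator sum_t t * PV_t:
  t * PV_t at t = 0.5000: 15.298689
  t * PV_t at t = 1.0000: 29.720619
  t * PV_t at t = 1.5000: 43.303476
  t * PV_t at t = 2.0000: 1836.512227
Macaulay duration D = (sum_t t * PV_t) / P = 1924.835011 / 1007.443094 = 1.910614


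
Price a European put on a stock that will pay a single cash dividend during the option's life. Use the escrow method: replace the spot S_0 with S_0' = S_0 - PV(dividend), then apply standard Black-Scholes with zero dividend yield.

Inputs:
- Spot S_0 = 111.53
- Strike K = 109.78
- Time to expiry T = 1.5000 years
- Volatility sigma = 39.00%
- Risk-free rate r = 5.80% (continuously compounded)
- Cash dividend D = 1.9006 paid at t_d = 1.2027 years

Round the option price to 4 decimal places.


PV(D) = D * exp(-r * t_d) = 1.9006 * 0.93262079 = 1.77253908
S_0' = S_0 - PV(D) = 111.5300 - 1.77253908 = 109.75746092
d1 = (ln(S_0'/K) + (r + sigma^2/2)*T) / (sigma*sqrt(T)) = 0.42053691
d2 = d1 - sigma*sqrt(T) = -0.05711358
exp(-rT) = 0.91667710
N(-d1) = 0.33704663; N(-d2) = 0.52277264
P = K * exp(-rT) * N(-d2) - S_0' * N(-d1) = 109.7800 * 0.91667710 * 0.52277264 - 109.75746092 * 0.33704663 = 15.6147

Answer: Price = 15.6147


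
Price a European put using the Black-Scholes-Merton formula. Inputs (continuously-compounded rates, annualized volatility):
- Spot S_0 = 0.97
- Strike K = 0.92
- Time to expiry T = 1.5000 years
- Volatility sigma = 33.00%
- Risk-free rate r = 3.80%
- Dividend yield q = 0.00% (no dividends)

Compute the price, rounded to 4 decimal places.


Answer: Price = 0.1021

Derivation:
d1 = (ln(S/K) + (r - q + 0.5*sigma^2) * T) / (sigma * sqrt(T)) = 0.47405643
d2 = d1 - sigma * sqrt(T) = 0.06989063
exp(-rT) = 0.94459407; exp(-qT) = 1.00000000
P = K * exp(-rT) * N(-d2) - S_0 * exp(-qT) * N(-d1)
N(-d1) = 0.31772983; N(-d2) = 0.47214036
P = 0.9200 * 0.94459407 * 0.47214036 - 0.9700 * 1.00000000 * 0.31772983 = 0.1021


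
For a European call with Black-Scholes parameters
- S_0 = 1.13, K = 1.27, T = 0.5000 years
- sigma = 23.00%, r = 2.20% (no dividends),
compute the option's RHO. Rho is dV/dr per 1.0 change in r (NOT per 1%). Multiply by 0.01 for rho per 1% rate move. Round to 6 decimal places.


d1 = -0.5692164564; d2 = -0.7318510161
phi(d1) = 0.3392757025; exp(-qT) = 1.0000000000; exp(-rT) = 0.9890602788
N(d2) = 0.2321297534
Rho = K*T*exp(-rT)*N(d2) = 1.2700 * 0.5000 * 0.9890602788 * 0.2321297534 = 0.145790

Answer: Rho = 0.145790


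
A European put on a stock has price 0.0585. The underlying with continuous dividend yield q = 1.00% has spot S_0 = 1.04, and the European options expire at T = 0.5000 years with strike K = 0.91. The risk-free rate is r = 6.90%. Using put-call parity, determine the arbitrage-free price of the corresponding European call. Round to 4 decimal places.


Answer: Call price = 0.2142

Derivation:
Put-call parity: C - P = S_0 * exp(-qT) - K * exp(-rT).
S_0 * exp(-qT) = 1.0400 * 0.99501248 = 1.03481298
K * exp(-rT) = 0.9100 * 0.96608834 = 0.87914039
C = P + S*exp(-qT) - K*exp(-rT)
C = 0.0585 + 1.03481298 - 0.87914039 = 0.2142


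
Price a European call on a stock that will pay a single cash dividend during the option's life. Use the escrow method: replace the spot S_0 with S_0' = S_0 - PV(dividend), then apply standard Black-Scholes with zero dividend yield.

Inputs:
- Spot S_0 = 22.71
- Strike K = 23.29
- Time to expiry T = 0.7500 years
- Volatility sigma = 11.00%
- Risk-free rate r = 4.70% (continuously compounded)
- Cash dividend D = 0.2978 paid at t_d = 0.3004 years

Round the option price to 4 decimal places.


PV(D) = D * exp(-r * t_d) = 0.2978 * 0.98598040 = 0.29362496
S_0' = S_0 - PV(D) = 22.7100 - 0.29362496 = 22.41637504
d1 = (ln(S_0'/K) + (r + sigma^2/2)*T) / (sigma*sqrt(T)) = 0.01632470
d2 = d1 - sigma*sqrt(T) = -0.07893810
exp(-rT) = 0.96536405
N(d1) = 0.50651232; N(d2) = 0.46854093
C = S_0' * N(d1) - K * exp(-rT) * N(d2) = 22.41637504 * 0.50651232 - 23.2900 * 0.96536405 * 0.46854093 = 0.8198

Answer: Price = 0.8198


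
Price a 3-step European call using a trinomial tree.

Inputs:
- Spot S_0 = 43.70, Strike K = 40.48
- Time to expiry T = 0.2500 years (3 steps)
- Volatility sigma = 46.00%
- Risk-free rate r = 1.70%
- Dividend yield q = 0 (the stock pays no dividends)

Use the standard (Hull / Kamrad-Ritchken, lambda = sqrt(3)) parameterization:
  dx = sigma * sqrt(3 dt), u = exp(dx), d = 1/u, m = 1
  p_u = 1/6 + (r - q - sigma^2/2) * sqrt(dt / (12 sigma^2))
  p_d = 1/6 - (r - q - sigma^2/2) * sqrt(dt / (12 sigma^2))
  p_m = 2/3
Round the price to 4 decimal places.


dt = T/N = 0.083333; dx = sigma*sqrt(3*dt) = 0.230000
u = exp(dx) = 1.258600; d = 1/u = 0.794534
p_u = 0.150580, p_m = 0.666667, p_d = 0.182754
Discount per step: exp(-r*dt) = 0.998584
Stock lattice S(k, j) with j the centered position index:
  k=0: S(0,+0) = 43.7000
  k=1: S(1,-1) = 34.7211; S(1,+0) = 43.7000; S(1,+1) = 55.0008
  k=2: S(2,-2) = 27.5871; S(2,-1) = 34.7211; S(2,+0) = 43.7000; S(2,+1) = 55.0008; S(2,+2) = 69.2240
  k=3: S(3,-3) = 21.9189; S(3,-2) = 27.5871; S(3,-1) = 34.7211; S(3,+0) = 43.7000; S(3,+1) = 55.0008; S(3,+2) = 69.2240; S(3,+3) = 87.1254
Terminal payoffs V(N, j) = max(S_T - K, 0):
  V(3,-3) = 0.000000; V(3,-2) = 0.000000; V(3,-1) = 0.000000; V(3,+0) = 3.220000; V(3,+1) = 14.520820; V(3,+2) = 28.744033; V(3,+3) = 46.645369
Backward induction: V(k, j) = exp(-r*dt) * [p_u * V(k+1, j+1) + p_m * V(k+1, j) + p_d * V(k+1, j-1)]
  V(2,-2) = exp(-r*dt) * [p_u*0.000000 + p_m*0.000000 + p_d*0.000000] = 0.000000
  V(2,-1) = exp(-r*dt) * [p_u*3.220000 + p_m*0.000000 + p_d*0.000000] = 0.484180
  V(2,+0) = exp(-r*dt) * [p_u*14.520820 + p_m*3.220000 + p_d*0.000000] = 4.327073
  V(2,+1) = exp(-r*dt) * [p_u*28.744033 + p_m*14.520820 + p_d*3.220000] = 14.576617
  V(2,+2) = exp(-r*dt) * [p_u*46.645369 + p_m*28.744033 + p_d*14.520820] = 28.799439
  V(1,-1) = exp(-r*dt) * [p_u*4.327073 + p_m*0.484180 + p_d*0.000000] = 0.972977
  V(1,+0) = exp(-r*dt) * [p_u*14.576617 + p_m*4.327073 + p_d*0.484180] = 5.160828
  V(1,+1) = exp(-r*dt) * [p_u*28.799439 + p_m*14.576617 + p_d*4.327073] = 14.824128
  V(0,+0) = exp(-r*dt) * [p_u*14.824128 + p_m*5.160828 + p_d*0.972977] = 5.842297

Answer: Price = V(0,0) = 5.8423


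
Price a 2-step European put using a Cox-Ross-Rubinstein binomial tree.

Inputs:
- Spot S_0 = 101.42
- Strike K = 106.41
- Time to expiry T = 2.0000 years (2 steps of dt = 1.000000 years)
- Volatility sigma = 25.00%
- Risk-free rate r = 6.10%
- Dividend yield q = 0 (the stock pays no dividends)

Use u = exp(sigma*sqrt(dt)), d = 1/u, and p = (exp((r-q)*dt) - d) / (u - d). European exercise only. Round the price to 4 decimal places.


dt = T/N = 1.000000
u = exp(sigma*sqrt(dt)) = 1.284025; d = 1/u = 0.778801
p = (exp((r-q)*dt) - d) / (u - d) = 0.562320
Discount per step: exp(-r*dt) = 0.940823
Stock lattice S(k, i) with i counting down-moves:
  k=0: S(0,0) = 101.4200
  k=1: S(1,0) = 130.2259; S(1,1) = 78.9860
  k=2: S(2,0) = 167.2133; S(2,1) = 101.4200; S(2,2) = 61.5143
Terminal payoffs V(N, i) = max(K - S_T, 0):
  V(2,0) = 0.000000; V(2,1) = 4.990000; V(2,2) = 44.895660
Backward induction: V(k, i) = exp(-r*dt) * [p * V(k+1, i) + (1-p) * V(k+1, i+1)].
  V(1,0) = exp(-r*dt) * [p*0.000000 + (1-p)*4.990000] = 2.054778
  V(1,1) = exp(-r*dt) * [p*4.990000 + (1-p)*44.895660] = 21.127026
  V(0,0) = exp(-r*dt) * [p*2.054778 + (1-p)*21.127026] = 9.786736

Answer: Price = V(0,0) = 9.7867


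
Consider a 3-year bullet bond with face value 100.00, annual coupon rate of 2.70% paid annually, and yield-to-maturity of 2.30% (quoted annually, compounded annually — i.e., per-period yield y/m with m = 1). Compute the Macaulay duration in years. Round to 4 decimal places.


Answer: Macaulay duration = 2.9223 years

Derivation:
Coupon per period c = face * coupon_rate / m = 2.700000
Periods per year m = 1; per-period yield y/m = 0.023000
Number of cashflows N = 3
Cashflows (t years, CF_t, discount factor 1/(1+y/m)^(m*t), PV):
  t = 1.0000: CF_t = 2.700000, DF = 0.977517, PV = 2.639296
  t = 2.0000: CF_t = 2.700000, DF = 0.955540, PV = 2.579957
  t = 3.0000: CF_t = 102.700000, DF = 0.934056, PV = 95.927592
Price P = sum_t PV_t = 101.146845
Macaulay numerator sum_t t * PV_t:
  t * PV_t at t = 1.0000: 2.639296
  t * PV_t at t = 2.0000: 5.159914
  t * PV_t at t = 3.0000: 287.782776
Macaulay duration D = (sum_t t * PV_t) / P = 295.581986 / 101.146845 = 2.922306


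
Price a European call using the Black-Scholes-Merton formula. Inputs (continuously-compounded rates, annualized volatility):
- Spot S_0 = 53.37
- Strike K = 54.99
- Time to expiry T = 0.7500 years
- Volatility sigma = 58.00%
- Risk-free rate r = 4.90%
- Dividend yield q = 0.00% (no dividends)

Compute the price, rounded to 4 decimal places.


d1 = (ln(S/K) + (r - q + 0.5*sigma^2) * T) / (sigma * sqrt(T)) = 0.26477968
d2 = d1 - sigma * sqrt(T) = -0.23751505
exp(-rT) = 0.96391708; exp(-qT) = 1.00000000
C = S_0 * exp(-qT) * N(d1) - K * exp(-rT) * N(d2)
N(d1) = 0.60441040; N(d2) = 0.40612862
C = 53.3700 * 1.00000000 * 0.60441040 - 54.9900 * 0.96391708 * 0.40612862 = 10.7302

Answer: Price = 10.7302


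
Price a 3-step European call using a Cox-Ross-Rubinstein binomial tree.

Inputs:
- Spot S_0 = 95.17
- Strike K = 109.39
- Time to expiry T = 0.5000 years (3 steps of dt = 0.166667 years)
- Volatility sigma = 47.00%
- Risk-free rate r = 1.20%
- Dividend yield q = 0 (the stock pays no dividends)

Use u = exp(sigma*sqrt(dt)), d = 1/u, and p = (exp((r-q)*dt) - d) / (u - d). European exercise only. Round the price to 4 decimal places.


dt = T/N = 0.166667
u = exp(sigma*sqrt(dt)) = 1.211521; d = 1/u = 0.825409
p = (exp((r-q)*dt) - d) / (u - d) = 0.457362
Discount per step: exp(-r*dt) = 0.998002
Stock lattice S(k, i) with i counting down-moves:
  k=0: S(0,0) = 95.1700
  k=1: S(1,0) = 115.3005; S(1,1) = 78.5541
  k=2: S(2,0) = 139.6889; S(2,1) = 95.1700; S(2,2) = 64.8393
  k=3: S(3,0) = 169.2361; S(3,1) = 115.3005; S(3,2) = 78.5541; S(3,3) = 53.5189
Terminal payoffs V(N, i) = max(S_T - K, 0):
  V(3,0) = 59.846113; V(3,1) = 5.910465; V(3,2) = 0.000000; V(3,3) = 0.000000
Backward induction: V(k, i) = exp(-r*dt) * [p * V(k+1, i) + (1-p) * V(k+1, i+1)].
  V(2,0) = exp(-r*dt) * [p*59.846113 + (1-p)*5.910465] = 30.517511
  V(2,1) = exp(-r*dt) * [p*5.910465 + (1-p)*0.000000] = 2.697824
  V(2,2) = exp(-r*dt) * [p*0.000000 + (1-p)*0.000000] = 0.000000
  V(1,0) = exp(-r*dt) * [p*30.517511 + (1-p)*2.697824] = 15.390693
  V(1,1) = exp(-r*dt) * [p*2.697824 + (1-p)*0.000000] = 1.231418
  V(0,0) = exp(-r*dt) * [p*15.390693 + (1-p)*1.231418] = 7.691940

Answer: Price = V(0,0) = 7.6919


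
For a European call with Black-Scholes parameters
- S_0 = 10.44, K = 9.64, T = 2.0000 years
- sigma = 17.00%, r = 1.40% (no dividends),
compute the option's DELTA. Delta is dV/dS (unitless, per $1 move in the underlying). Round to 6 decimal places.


Answer: Delta = 0.715077

Derivation:
d1 = 0.5682787342; d2 = 0.3278624286
phi(d1) = 0.3394566958; exp(-qT) = 1.0000000000; exp(-rT) = 0.9723883668
N(d1) = 0.7150771417
Delta = exp(-qT) * N(d1) = 1.0000000000 * 0.7150771417 = 0.715077


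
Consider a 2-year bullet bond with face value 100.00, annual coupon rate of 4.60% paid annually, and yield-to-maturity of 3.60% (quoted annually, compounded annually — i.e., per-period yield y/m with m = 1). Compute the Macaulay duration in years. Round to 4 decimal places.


Answer: Macaulay duration = 1.9564 years

Derivation:
Coupon per period c = face * coupon_rate / m = 4.600000
Periods per year m = 1; per-period yield y/m = 0.036000
Number of cashflows N = 2
Cashflows (t years, CF_t, discount factor 1/(1+y/m)^(m*t), PV):
  t = 1.0000: CF_t = 4.600000, DF = 0.965251, PV = 4.440154
  t = 2.0000: CF_t = 104.600000, DF = 0.931709, PV = 97.456806
Price P = sum_t PV_t = 101.896960
Macaulay numerator sum_t t * PV_t:
  t * PV_t at t = 1.0000: 4.440154
  t * PV_t at t = 2.0000: 194.913612
Macaulay duration D = (sum_t t * PV_t) / P = 199.353766 / 101.896960 = 1.956425


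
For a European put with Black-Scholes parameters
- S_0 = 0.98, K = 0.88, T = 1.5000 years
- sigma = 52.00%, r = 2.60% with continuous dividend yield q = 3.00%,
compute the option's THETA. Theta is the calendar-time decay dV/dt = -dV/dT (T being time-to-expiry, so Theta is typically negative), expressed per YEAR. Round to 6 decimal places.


Answer: Theta = -0.067278

Derivation:
d1 = 0.4780126855; d2 = -0.1588546477
phi(d1) = 0.3558711340; exp(-qT) = 0.9559974818; exp(-rT) = 0.9617507091
Theta = -S*exp(-qT)*phi(d1)*sigma/(2*sqrt(T)) + r*K*exp(-rT)*N(-d2) - q*S*exp(-qT)*N(-d1)
N(-d1) = 0.3163205881; N(-d2) = 0.5631083036; sqrt(T) = 1.2247448714
Term 1 = -0.9800 * 0.9559974818 * 0.3558711340 * 0.5200 / (2 * 1.2247448714) = -0.0707788178
Term 2 = 0.0260 * 0.8800 * 0.9617507091 * 0.5631083036 = 0.0123911173
Term 3 = -0.0300 * 0.9800 * 0.9559974818 * 0.3163205881 = -0.0088906096
Theta = -0.0707788178 + (0.0123911173) + (-0.0088906096) = -0.067278


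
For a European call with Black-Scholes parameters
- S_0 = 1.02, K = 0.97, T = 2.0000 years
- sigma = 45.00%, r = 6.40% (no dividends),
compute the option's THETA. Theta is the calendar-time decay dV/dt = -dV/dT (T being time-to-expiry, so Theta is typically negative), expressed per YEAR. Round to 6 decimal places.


Answer: Theta = -0.080612

Derivation:
d1 = 0.5983095009; d2 = -0.0380866022
phi(d1) = 0.3335622873; exp(-qT) = 1.0000000000; exp(-rT) = 0.8798533791
Theta = -S*exp(-qT)*phi(d1)*sigma/(2*sqrt(T)) - r*K*exp(-rT)*N(d2) + q*S*exp(-qT)*N(d1)
N(d1) = 0.7251832808; N(d2) = 0.4848093167; sqrt(T) = 1.4142135624
Term 1 = -1.0200 * 1.0000000000 * 0.3335622873 * 0.4500 / (2 * 1.4142135624) = -0.0541308236
Term 2 = -0.0640 * 0.9700 * 0.8798533791 * 0.4848093167 = -0.0264809141
Term 3 = 0 (no dividend yield, q = 0)
Theta = -0.0541308236 + (-0.0264809141) + (0.0000000000) = -0.080612


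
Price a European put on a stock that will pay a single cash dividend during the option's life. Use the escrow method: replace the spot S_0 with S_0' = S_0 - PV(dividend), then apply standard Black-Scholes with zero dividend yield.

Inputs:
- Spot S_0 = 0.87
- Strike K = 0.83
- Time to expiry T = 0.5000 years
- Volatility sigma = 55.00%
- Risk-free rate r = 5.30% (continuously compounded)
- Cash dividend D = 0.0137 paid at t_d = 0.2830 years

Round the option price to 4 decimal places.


PV(D) = D * exp(-r * t_d) = 0.0137 * 0.98511292 = 0.01349605
S_0' = S_0 - PV(D) = 0.8700 - 0.01349605 = 0.85650395
d1 = (ln(S_0'/K) + (r + sigma^2/2)*T) / (sigma*sqrt(T)) = 0.34341793
d2 = d1 - sigma*sqrt(T) = -0.04549080
exp(-rT) = 0.97384804
N(-d1) = 0.36564204; N(-d2) = 0.51814194
P = K * exp(-rT) * N(-d2) - S_0' * N(-d1) = 0.8300 * 0.97384804 * 0.51814194 - 0.85650395 * 0.36564204 = 0.1056

Answer: Price = 0.1056


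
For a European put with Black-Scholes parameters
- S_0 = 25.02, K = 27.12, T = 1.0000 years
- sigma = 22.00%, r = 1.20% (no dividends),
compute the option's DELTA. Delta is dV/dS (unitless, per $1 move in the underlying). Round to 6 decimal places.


d1 = -0.2017998092; d2 = -0.4217998092
phi(d1) = 0.3909013257; exp(-qT) = 1.0000000000; exp(-rT) = 0.9880717129
N(-d1) = 0.5799633847
Delta = -exp(-qT) * N(-d1) = -1.0000000000 * 0.5799633847 = -0.579963

Answer: Delta = -0.579963


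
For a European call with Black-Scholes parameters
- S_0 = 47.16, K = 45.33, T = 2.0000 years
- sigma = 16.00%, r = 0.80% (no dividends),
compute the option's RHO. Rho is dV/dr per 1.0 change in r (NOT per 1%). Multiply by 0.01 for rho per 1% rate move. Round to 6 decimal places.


d1 = 0.3587550922; d2 = 0.1324809222
phi(d1) = 0.3740779274; exp(-qT) = 1.0000000000; exp(-rT) = 0.9841273201
N(d2) = 0.5526980441
Rho = K*T*exp(-rT)*N(d2) = 45.3300 * 2.0000 * 0.9841273201 * 0.5526980441 = 49.312263

Answer: Rho = 49.312263


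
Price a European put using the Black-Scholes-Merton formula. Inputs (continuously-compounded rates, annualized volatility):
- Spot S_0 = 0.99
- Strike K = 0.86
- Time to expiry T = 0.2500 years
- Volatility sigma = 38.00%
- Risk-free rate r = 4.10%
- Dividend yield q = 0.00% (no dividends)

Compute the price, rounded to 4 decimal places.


Answer: Price = 0.0211

Derivation:
d1 = (ln(S/K) + (r - q + 0.5*sigma^2) * T) / (sigma * sqrt(T)) = 0.88985555
d2 = d1 - sigma * sqrt(T) = 0.69985555
exp(-rT) = 0.98980235; exp(-qT) = 1.00000000
P = K * exp(-rT) * N(-d2) - S_0 * exp(-qT) * N(-d1)
N(-d1) = 0.18677173; N(-d2) = 0.24200876
P = 0.8600 * 0.98980235 * 0.24200876 - 0.9900 * 1.00000000 * 0.18677173 = 0.0211


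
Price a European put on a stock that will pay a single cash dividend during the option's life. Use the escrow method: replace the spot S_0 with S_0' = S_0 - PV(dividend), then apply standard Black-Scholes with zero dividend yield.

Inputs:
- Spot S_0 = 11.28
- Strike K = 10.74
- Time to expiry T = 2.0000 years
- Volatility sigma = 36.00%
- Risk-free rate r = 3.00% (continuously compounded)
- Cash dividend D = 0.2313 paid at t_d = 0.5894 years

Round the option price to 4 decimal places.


PV(D) = D * exp(-r * t_d) = 0.2313 * 0.98247341 = 0.22724610
S_0' = S_0 - PV(D) = 11.2800 - 0.22724610 = 11.05275390
d1 = (ln(S_0'/K) + (r + sigma^2/2)*T) / (sigma*sqrt(T)) = 0.42879059
d2 = d1 - sigma*sqrt(T) = -0.08032629
exp(-rT) = 0.94176453
N(-d1) = 0.33403781; N(-d2) = 0.53201113
P = K * exp(-rT) * N(-d2) - S_0' * N(-d1) = 10.7400 * 0.94176453 * 0.53201113 - 11.05275390 * 0.33403781 = 1.6890

Answer: Price = 1.6890


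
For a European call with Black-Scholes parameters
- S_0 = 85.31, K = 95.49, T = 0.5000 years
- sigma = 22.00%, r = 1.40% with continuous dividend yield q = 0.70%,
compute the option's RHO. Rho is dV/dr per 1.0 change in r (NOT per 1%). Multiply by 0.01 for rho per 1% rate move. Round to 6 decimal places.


Answer: Rho = 10.322233

Derivation:
d1 = -0.6243743174; d2 = -0.7799378093
phi(d1) = 0.3282892573; exp(-qT) = 0.9965061179; exp(-rT) = 0.9930244429
N(d2) = 0.2177137411
Rho = K*T*exp(-rT)*N(d2) = 95.4900 * 0.5000 * 0.9930244429 * 0.2177137411 = 10.322233


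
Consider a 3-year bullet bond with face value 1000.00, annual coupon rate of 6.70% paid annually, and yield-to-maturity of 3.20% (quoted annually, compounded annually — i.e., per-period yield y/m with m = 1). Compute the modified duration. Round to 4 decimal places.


Coupon per period c = face * coupon_rate / m = 67.000000
Periods per year m = 1; per-period yield y/m = 0.032000
Number of cashflows N = 3
Cashflows (t years, CF_t, discount factor 1/(1+y/m)^(m*t), PV):
  t = 1.0000: CF_t = 67.000000, DF = 0.968992, PV = 64.922481
  t = 2.0000: CF_t = 67.000000, DF = 0.938946, PV = 62.909380
  t = 3.0000: CF_t = 1067.000000, DF = 0.909831, PV = 970.790075
Price P = sum_t PV_t = 1098.621936
First compute Macaulay numerator sum_t t * PV_t:
  t * PV_t at t = 1.0000: 64.922481
  t * PV_t at t = 2.0000: 125.818761
  t * PV_t at t = 3.0000: 2912.370225
Macaulay duration D = 3103.111466 / 1098.621936 = 2.824549
Modified duration = D / (1 + y/m) = 2.824549 / (1 + 0.032000) = 2.736966

Answer: Modified duration = 2.7370


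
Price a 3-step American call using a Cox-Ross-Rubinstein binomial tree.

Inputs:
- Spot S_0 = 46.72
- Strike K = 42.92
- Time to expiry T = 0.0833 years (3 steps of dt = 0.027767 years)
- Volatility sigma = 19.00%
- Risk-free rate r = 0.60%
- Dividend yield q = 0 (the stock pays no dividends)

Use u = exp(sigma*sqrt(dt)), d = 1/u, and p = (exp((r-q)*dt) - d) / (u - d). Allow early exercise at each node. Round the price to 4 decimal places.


Answer: Price = V(0,0) = 3.8773

Derivation:
dt = T/N = 0.027767
u = exp(sigma*sqrt(dt)) = 1.032167; d = 1/u = 0.968836
p = (exp((r-q)*dt) - d) / (u - d) = 0.494716
Discount per step: exp(-r*dt) = 0.999833
Stock lattice S(k, i) with i counting down-moves:
  k=0: S(0,0) = 46.7200
  k=1: S(1,0) = 48.2228; S(1,1) = 45.2640
  k=2: S(2,0) = 49.7740; S(2,1) = 46.7200; S(2,2) = 43.8534
  k=3: S(3,0) = 51.3751; S(3,1) = 48.2228; S(3,2) = 45.2640; S(3,3) = 42.4867
Terminal payoffs V(N, i) = max(S_T - K, 0):
  V(3,0) = 8.455085; V(3,1) = 5.302835; V(3,2) = 2.344000; V(3,3) = 0.000000
Backward induction: V(k, i) = exp(-r*dt) * [p * V(k+1, i) + (1-p) * V(k+1, i+1)]; then take max(V_cont, immediate exercise) for American.
  V(2,0) = exp(-r*dt) * [p*8.455085 + (1-p)*5.302835] = 6.861162; exercise = 6.854012; V(2,0) = max -> 6.861162
  V(2,1) = exp(-r*dt) * [p*5.302835 + (1-p)*2.344000] = 3.807150; exercise = 3.800000; V(2,1) = max -> 3.807150
  V(2,2) = exp(-r*dt) * [p*2.344000 + (1-p)*0.000000] = 1.159422; exercise = 0.933375; V(2,2) = max -> 1.159422
  V(1,0) = exp(-r*dt) * [p*6.861162 + (1-p)*3.807150] = 5.317134; exercise = 5.302835; V(1,0) = max -> 5.317134
  V(1,1) = exp(-r*dt) * [p*3.807150 + (1-p)*1.159422] = 2.468885; exercise = 2.344000; V(1,1) = max -> 2.468885
  V(0,0) = exp(-r*dt) * [p*5.317134 + (1-p)*2.468885] = 3.877314; exercise = 3.800000; V(0,0) = max -> 3.877314
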